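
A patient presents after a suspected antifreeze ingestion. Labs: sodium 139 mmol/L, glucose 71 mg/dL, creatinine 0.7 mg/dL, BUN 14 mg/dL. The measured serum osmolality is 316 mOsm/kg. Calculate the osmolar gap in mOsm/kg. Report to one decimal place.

Calculated osmolality = 2·Na + glucose/18 + BUN/2.8
= 2·139 + 71/18 + 14/2.8
= 278 + 3.94 + 5
= 286.94 mOsm/kg ≈ 286.9 mOsm/kg
Osmolar gap = measured − calculated = 316 − 286.9 = 29.1 mOsm/kg

29.1 mOsm/kg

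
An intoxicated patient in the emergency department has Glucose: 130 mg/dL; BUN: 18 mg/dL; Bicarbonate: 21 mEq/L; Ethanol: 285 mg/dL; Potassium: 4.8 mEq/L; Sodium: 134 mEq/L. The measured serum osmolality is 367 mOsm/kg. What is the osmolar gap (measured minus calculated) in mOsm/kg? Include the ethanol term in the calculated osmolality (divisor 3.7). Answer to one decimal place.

Calculated osmolality = 2·Na + glucose/18 + BUN/2.8 + ethanol/3.7
= 2·134 + 130/18 + 18/2.8 + 285/3.7
= 268 + 7.22 + 6.43 + 77.03
= 358.68 mOsm/kg ≈ 358.7 mOsm/kg
Osmolar gap = measured − calculated = 367 − 358.7 = 8.3 mOsm/kg

8.3 mOsm/kg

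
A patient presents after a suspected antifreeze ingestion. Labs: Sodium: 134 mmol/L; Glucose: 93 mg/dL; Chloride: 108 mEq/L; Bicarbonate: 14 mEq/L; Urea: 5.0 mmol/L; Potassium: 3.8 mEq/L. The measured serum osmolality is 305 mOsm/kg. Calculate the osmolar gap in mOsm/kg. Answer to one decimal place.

Calculated osmolality = 2·Na + glucose/18 + urea
= 2·134 + 93/18 + 5
= 268 + 5.17 + 5
= 278.17 mOsm/kg ≈ 278.2 mOsm/kg
Osmolar gap = measured − calculated = 305 − 278.2 = 26.8 mOsm/kg

26.8 mOsm/kg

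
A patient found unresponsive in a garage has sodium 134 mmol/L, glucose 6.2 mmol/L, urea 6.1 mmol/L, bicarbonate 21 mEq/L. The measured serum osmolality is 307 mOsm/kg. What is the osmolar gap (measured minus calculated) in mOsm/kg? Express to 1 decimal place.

26.7 mOsm/kg

Calculated osmolality = 2·Na + glucose + urea
= 2·134 + 6.2 + 6.1
= 268 + 6.20 + 6.10
= 280.3 mOsm/kg ≈ 280.3 mOsm/kg
Osmolar gap = measured − calculated = 307 − 280.3 = 26.7 mOsm/kg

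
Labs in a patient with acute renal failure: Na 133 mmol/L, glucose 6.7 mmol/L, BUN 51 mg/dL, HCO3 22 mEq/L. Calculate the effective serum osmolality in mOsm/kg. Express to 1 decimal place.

272.7 mOsm/kg

Effective osmolality excludes urea (freely permeant across cell membranes):
2·Na + glucose
= 2·133 + 6.7
= 266 + 6.7
= 272.7 mOsm/kg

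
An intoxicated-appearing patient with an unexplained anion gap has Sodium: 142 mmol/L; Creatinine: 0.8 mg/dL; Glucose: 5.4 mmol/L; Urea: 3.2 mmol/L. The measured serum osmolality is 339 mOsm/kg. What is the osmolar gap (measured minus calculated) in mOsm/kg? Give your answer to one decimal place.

46.4 mOsm/kg

Calculated osmolality = 2·Na + glucose + urea
= 2·142 + 5.4 + 3.2
= 284 + 5.40 + 3.20
= 292.6 mOsm/kg ≈ 292.6 mOsm/kg
Osmolar gap = measured − calculated = 339 − 292.6 = 46.4 mOsm/kg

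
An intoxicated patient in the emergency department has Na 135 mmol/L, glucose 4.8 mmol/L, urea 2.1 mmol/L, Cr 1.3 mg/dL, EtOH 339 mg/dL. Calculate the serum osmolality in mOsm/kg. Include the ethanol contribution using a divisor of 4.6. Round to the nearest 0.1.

350.6 mOsm/kg

Calculated osmolality = 2·Na + glucose + urea + ethanol/4.6
= 2·135 + 4.8 + 2.1 + 339/4.6
= 270 + 4.80 + 2.10 + 73.70
= 350.6 mOsm/kg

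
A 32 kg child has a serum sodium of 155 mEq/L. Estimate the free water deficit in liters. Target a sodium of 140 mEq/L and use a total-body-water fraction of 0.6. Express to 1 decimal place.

TBW = 0.6 · 32 = 19.2 L
Free water deficit = TBW · (Na/140 − 1)
= 19.2 · (155/140 − 1)
= 19.2 · 0.1071
= 2.06 L

2.1 L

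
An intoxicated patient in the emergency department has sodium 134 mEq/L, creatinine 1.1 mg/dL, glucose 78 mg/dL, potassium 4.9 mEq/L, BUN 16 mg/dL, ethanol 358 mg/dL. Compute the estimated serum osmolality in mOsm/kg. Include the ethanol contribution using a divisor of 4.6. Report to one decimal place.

355.9 mOsm/kg

Calculated osmolality = 2·Na + glucose/18 + BUN/2.8 + ethanol/4.6
= 2·134 + 78/18 + 16/2.8 + 358/4.6
= 268 + 4.33 + 5.71 + 77.83
= 355.87 mOsm/kg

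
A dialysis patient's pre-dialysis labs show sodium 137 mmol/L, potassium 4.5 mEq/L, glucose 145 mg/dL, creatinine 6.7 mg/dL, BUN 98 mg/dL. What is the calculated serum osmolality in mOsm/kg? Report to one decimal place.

Calculated osmolality = 2·Na + glucose/18 + BUN/2.8
= 2·137 + 145/18 + 98/2.8
= 274 + 8.06 + 35
= 317.06 mOsm/kg

317.1 mOsm/kg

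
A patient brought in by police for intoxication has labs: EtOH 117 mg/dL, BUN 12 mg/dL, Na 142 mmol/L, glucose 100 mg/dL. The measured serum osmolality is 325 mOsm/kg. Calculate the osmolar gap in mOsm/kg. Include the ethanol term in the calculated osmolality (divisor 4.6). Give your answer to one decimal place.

5.7 mOsm/kg

Calculated osmolality = 2·Na + glucose/18 + BUN/2.8 + ethanol/4.6
= 2·142 + 100/18 + 12/2.8 + 117/4.6
= 284 + 5.56 + 4.29 + 25.43
= 319.28 mOsm/kg ≈ 319.3 mOsm/kg
Osmolar gap = measured − calculated = 325 − 319.3 = 5.7 mOsm/kg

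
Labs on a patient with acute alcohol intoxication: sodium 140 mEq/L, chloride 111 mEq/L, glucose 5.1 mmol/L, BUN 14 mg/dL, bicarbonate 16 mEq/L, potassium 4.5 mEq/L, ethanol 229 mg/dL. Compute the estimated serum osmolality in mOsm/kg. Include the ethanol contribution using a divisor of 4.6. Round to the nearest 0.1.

Calculated osmolality = 2·Na + glucose + BUN/2.8 + ethanol/4.6
= 2·140 + 5.1 + 14/2.8 + 229/4.6
= 280 + 5.10 + 5 + 49.78
= 339.88 mOsm/kg

339.9 mOsm/kg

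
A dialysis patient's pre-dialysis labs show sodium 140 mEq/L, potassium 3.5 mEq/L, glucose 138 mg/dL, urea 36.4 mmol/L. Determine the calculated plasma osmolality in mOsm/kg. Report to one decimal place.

Calculated osmolality = 2·Na + glucose/18 + urea
= 2·140 + 138/18 + 36.4
= 280 + 7.67 + 36.40
= 324.07 mOsm/kg

324.1 mOsm/kg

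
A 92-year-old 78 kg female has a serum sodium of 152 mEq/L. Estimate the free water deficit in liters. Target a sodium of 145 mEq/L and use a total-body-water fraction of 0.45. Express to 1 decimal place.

TBW = 0.45 · 78 = 35.1 L
Free water deficit = TBW · (Na/145 − 1)
= 35.1 · (152/145 − 1)
= 35.1 · 0.0483
= 1.7 L

1.7 L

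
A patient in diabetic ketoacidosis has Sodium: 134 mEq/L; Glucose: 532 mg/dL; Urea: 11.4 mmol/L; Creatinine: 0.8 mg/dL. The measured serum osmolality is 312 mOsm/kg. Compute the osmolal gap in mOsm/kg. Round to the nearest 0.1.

Calculated osmolality = 2·Na + glucose/18 + urea
= 2·134 + 532/18 + 11.4
= 268 + 29.56 + 11.40
= 308.96 mOsm/kg ≈ 309.0 mOsm/kg
Osmolar gap = measured − calculated = 312 − 309.0 = 3.0 mOsm/kg

3.0 mOsm/kg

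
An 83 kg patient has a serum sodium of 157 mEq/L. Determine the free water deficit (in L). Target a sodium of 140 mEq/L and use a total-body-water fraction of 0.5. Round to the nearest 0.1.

TBW = 0.5 · 83 = 41.5 L
Free water deficit = TBW · (Na/140 − 1)
= 41.5 · (157/140 − 1)
= 41.5 · 0.1214
= 5.04 L

5.0 L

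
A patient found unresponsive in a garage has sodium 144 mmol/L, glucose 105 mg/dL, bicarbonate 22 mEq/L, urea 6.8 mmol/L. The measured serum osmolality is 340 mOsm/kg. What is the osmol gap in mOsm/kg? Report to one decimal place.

Calculated osmolality = 2·Na + glucose/18 + urea
= 2·144 + 105/18 + 6.8
= 288 + 5.83 + 6.80
= 300.63 mOsm/kg ≈ 300.6 mOsm/kg
Osmolar gap = measured − calculated = 340 − 300.6 = 39.4 mOsm/kg

39.4 mOsm/kg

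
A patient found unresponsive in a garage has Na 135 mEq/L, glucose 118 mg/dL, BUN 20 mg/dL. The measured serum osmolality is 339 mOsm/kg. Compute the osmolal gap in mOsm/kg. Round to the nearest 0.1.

Calculated osmolality = 2·Na + glucose/18 + BUN/2.8
= 2·135 + 118/18 + 20/2.8
= 270 + 6.56 + 7.14
= 283.7 mOsm/kg ≈ 283.7 mOsm/kg
Osmolar gap = measured − calculated = 339 − 283.7 = 55.3 mOsm/kg

55.3 mOsm/kg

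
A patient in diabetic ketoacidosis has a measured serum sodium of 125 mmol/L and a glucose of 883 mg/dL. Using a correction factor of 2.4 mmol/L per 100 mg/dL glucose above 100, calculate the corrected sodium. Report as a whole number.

144 mmol/L

Corrected Na = measured Na + 2.4 · (glucose − 100)/100
= 125 + 2.4 · (883 − 100)/100
= 125 + 18.8
= 143.8 mmol/L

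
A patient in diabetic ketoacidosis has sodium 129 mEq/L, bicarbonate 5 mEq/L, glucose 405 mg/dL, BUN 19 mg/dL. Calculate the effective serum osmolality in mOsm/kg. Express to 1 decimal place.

280.5 mOsm/kg

Effective osmolality excludes urea (freely permeant across cell membranes):
2·Na + glucose/18
= 2·129 + 405/18
= 258 + 22.5
= 280.5 mOsm/kg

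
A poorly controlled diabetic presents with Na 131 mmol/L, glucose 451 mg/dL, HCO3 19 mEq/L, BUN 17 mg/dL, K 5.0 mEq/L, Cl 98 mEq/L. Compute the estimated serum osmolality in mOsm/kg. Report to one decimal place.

Calculated osmolality = 2·Na + glucose/18 + BUN/2.8
= 2·131 + 451/18 + 17/2.8
= 262 + 25.06 + 6.07
= 293.13 mOsm/kg

293.1 mOsm/kg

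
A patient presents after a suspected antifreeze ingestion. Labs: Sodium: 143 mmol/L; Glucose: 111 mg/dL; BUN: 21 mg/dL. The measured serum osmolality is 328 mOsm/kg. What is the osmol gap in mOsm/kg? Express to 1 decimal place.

28.3 mOsm/kg

Calculated osmolality = 2·Na + glucose/18 + BUN/2.8
= 2·143 + 111/18 + 21/2.8
= 286 + 6.17 + 7.50
= 299.67 mOsm/kg ≈ 299.7 mOsm/kg
Osmolar gap = measured − calculated = 328 − 299.7 = 28.3 mOsm/kg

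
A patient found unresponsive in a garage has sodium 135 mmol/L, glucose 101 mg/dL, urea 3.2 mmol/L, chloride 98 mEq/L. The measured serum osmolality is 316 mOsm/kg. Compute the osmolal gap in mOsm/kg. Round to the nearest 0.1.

Calculated osmolality = 2·Na + glucose/18 + urea
= 2·135 + 101/18 + 3.2
= 270 + 5.61 + 3.20
= 278.81 mOsm/kg ≈ 278.8 mOsm/kg
Osmolar gap = measured − calculated = 316 − 278.8 = 37.2 mOsm/kg

37.2 mOsm/kg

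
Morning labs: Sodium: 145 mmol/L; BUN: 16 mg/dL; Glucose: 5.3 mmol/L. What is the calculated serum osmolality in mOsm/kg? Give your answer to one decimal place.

Calculated osmolality = 2·Na + glucose + BUN/2.8
= 2·145 + 5.3 + 16/2.8
= 290 + 5.30 + 5.71
= 301.01 mOsm/kg

301.0 mOsm/kg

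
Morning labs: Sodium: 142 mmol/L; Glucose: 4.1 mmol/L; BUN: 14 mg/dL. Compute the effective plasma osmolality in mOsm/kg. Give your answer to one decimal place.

288.1 mOsm/kg

Effective osmolality excludes urea (freely permeant across cell membranes):
2·Na + glucose
= 2·142 + 4.1
= 284 + 4.1
= 288.1 mOsm/kg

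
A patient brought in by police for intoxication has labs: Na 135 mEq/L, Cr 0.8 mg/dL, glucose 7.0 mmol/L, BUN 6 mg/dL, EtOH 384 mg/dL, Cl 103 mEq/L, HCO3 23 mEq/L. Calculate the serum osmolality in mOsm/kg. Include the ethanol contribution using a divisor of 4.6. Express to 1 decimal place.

362.6 mOsm/kg

Calculated osmolality = 2·Na + glucose + BUN/2.8 + ethanol/4.6
= 2·135 + 7 + 6/2.8 + 384/4.6
= 270 + 7 + 2.14 + 83.48
= 362.62 mOsm/kg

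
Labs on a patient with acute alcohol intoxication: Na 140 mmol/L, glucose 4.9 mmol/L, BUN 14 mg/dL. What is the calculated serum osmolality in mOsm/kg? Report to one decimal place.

Calculated osmolality = 2·Na + glucose + BUN/2.8
= 2·140 + 4.9 + 14/2.8
= 280 + 4.90 + 5
= 289.9 mOsm/kg

289.9 mOsm/kg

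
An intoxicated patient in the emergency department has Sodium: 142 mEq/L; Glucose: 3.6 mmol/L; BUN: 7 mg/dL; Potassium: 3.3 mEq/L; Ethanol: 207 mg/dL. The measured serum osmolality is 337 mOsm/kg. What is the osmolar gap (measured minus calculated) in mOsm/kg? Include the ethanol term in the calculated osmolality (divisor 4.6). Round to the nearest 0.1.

1.9 mOsm/kg

Calculated osmolality = 2·Na + glucose + BUN/2.8 + ethanol/4.6
= 2·142 + 3.6 + 7/2.8 + 207/4.6
= 284 + 3.60 + 2.50 + 45
= 335.1 mOsm/kg ≈ 335.1 mOsm/kg
Osmolar gap = measured − calculated = 337 − 335.1 = 1.9 mOsm/kg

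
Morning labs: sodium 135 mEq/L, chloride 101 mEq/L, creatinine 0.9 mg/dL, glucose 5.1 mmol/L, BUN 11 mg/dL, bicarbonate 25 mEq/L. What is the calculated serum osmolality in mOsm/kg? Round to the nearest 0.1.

279.0 mOsm/kg

Calculated osmolality = 2·Na + glucose + BUN/2.8
= 2·135 + 5.1 + 11/2.8
= 270 + 5.10 + 3.93
= 279.03 mOsm/kg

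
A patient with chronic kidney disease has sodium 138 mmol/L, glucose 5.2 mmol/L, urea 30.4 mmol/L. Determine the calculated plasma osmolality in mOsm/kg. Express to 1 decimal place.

Calculated osmolality = 2·Na + glucose + urea
= 2·138 + 5.2 + 30.4
= 276 + 5.20 + 30.40
= 311.6 mOsm/kg

311.6 mOsm/kg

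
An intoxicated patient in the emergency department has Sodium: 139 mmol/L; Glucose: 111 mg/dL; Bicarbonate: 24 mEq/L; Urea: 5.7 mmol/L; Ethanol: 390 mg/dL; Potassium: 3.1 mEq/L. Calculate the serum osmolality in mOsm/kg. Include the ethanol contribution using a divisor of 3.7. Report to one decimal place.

395.3 mOsm/kg

Calculated osmolality = 2·Na + glucose/18 + urea + ethanol/3.7
= 2·139 + 111/18 + 5.7 + 390/3.7
= 278 + 6.17 + 5.70 + 105.41
= 395.28 mOsm/kg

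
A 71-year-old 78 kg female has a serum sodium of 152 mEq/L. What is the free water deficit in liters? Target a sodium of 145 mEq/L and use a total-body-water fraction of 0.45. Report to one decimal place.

1.7 L

TBW = 0.45 · 78 = 35.1 L
Free water deficit = TBW · (Na/145 − 1)
= 35.1 · (152/145 − 1)
= 35.1 · 0.0483
= 1.7 L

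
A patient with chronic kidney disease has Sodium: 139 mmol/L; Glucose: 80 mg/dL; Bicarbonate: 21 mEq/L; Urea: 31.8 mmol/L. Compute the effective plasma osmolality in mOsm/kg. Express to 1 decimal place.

Effective osmolality excludes urea (freely permeant across cell membranes):
2·Na + glucose/18
= 2·139 + 80/18
= 278 + 4.44
= 282.44 mOsm/kg

282.4 mOsm/kg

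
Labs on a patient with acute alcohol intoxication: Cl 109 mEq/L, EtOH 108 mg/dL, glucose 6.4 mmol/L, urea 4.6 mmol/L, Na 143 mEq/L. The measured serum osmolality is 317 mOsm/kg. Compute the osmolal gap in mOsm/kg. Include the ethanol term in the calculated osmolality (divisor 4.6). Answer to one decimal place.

Calculated osmolality = 2·Na + glucose + urea + ethanol/4.6
= 2·143 + 6.4 + 4.6 + 108/4.6
= 286 + 6.40 + 4.60 + 23.48
= 320.48 mOsm/kg ≈ 320.5 mOsm/kg
Osmolar gap = measured − calculated = 317 − 320.5 = -3.5 mOsm/kg

-3.5 mOsm/kg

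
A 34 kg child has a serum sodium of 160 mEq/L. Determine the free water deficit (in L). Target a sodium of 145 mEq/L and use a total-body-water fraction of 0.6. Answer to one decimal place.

TBW = 0.6 · 34 = 20.4 L
Free water deficit = TBW · (Na/145 − 1)
= 20.4 · (160/145 − 1)
= 20.4 · 0.1034
= 2.11 L

2.1 L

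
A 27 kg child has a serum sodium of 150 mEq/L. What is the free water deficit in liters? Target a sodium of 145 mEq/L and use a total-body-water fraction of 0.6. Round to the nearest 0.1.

0.6 L

TBW = 0.6 · 27 = 16.2 L
Free water deficit = TBW · (Na/145 − 1)
= 16.2 · (150/145 − 1)
= 16.2 · 0.0345
= 0.56 L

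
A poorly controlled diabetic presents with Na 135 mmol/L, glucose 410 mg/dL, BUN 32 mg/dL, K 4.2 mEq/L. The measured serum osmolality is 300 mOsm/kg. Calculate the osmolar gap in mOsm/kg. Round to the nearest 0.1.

Calculated osmolality = 2·Na + glucose/18 + BUN/2.8
= 2·135 + 410/18 + 32/2.8
= 270 + 22.78 + 11.43
= 304.21 mOsm/kg ≈ 304.2 mOsm/kg
Osmolar gap = measured − calculated = 300 − 304.2 = -4.2 mOsm/kg

-4.2 mOsm/kg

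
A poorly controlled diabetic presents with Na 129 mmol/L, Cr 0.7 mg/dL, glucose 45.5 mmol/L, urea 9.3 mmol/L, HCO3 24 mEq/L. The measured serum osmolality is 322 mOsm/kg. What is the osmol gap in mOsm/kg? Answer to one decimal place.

Calculated osmolality = 2·Na + glucose + urea
= 2·129 + 45.5 + 9.3
= 258 + 45.50 + 9.30
= 312.8 mOsm/kg ≈ 312.8 mOsm/kg
Osmolar gap = measured − calculated = 322 − 312.8 = 9.2 mOsm/kg

9.2 mOsm/kg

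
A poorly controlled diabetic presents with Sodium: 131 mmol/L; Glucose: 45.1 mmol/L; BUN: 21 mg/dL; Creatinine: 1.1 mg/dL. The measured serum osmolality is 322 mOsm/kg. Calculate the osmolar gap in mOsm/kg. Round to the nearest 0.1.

7.4 mOsm/kg

Calculated osmolality = 2·Na + glucose + BUN/2.8
= 2·131 + 45.1 + 21/2.8
= 262 + 45.10 + 7.50
= 314.6 mOsm/kg ≈ 314.6 mOsm/kg
Osmolar gap = measured − calculated = 322 − 314.6 = 7.4 mOsm/kg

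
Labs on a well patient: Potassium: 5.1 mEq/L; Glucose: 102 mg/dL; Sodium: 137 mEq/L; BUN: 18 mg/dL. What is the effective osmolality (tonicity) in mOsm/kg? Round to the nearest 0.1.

Effective osmolality excludes urea (freely permeant across cell membranes):
2·Na + glucose/18
= 2·137 + 102/18
= 274 + 5.67
= 279.67 mOsm/kg

279.7 mOsm/kg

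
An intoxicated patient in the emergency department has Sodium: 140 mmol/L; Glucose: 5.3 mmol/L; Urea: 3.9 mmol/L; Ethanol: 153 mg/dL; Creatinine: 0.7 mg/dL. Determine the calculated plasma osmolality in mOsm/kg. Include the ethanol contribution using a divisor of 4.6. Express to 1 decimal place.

322.5 mOsm/kg

Calculated osmolality = 2·Na + glucose + urea + ethanol/4.6
= 2·140 + 5.3 + 3.9 + 153/4.6
= 280 + 5.30 + 3.90 + 33.26
= 322.46 mOsm/kg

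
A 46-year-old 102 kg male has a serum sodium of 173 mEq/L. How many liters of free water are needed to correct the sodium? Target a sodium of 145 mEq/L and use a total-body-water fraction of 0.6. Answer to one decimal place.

TBW = 0.6 · 102 = 61.2 L
Free water deficit = TBW · (Na/145 − 1)
= 61.2 · (173/145 − 1)
= 61.2 · 0.1931
= 11.82 L

11.8 L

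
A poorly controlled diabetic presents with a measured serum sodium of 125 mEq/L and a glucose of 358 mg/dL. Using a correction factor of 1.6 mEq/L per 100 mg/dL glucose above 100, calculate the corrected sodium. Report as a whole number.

Corrected Na = measured Na + 1.6 · (glucose − 100)/100
= 125 + 1.6 · (358 − 100)/100
= 125 + 4.1
= 129.1 mEq/L

129 mEq/L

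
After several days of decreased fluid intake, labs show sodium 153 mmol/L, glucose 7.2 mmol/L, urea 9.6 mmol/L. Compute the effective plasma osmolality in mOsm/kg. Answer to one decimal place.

313.2 mOsm/kg

Effective osmolality excludes urea (freely permeant across cell membranes):
2·Na + glucose
= 2·153 + 7.2
= 306 + 7.2
= 313.2 mOsm/kg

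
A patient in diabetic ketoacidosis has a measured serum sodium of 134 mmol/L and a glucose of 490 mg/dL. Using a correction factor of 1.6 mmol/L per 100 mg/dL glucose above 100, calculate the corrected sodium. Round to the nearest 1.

140 mmol/L

Corrected Na = measured Na + 1.6 · (glucose − 100)/100
= 134 + 1.6 · (490 − 100)/100
= 134 + 6.2
= 140.2 mmol/L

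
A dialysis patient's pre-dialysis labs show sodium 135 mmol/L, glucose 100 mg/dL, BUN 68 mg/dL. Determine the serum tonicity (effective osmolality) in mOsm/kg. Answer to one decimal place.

Effective osmolality excludes urea (freely permeant across cell membranes):
2·Na + glucose/18
= 2·135 + 100/18
= 270 + 5.56
= 275.56 mOsm/kg

275.6 mOsm/kg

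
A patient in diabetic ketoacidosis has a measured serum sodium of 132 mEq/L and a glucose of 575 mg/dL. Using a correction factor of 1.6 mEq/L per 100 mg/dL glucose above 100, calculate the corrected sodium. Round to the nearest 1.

140 mEq/L

Corrected Na = measured Na + 1.6 · (glucose − 100)/100
= 132 + 1.6 · (575 − 100)/100
= 132 + 7.6
= 139.6 mEq/L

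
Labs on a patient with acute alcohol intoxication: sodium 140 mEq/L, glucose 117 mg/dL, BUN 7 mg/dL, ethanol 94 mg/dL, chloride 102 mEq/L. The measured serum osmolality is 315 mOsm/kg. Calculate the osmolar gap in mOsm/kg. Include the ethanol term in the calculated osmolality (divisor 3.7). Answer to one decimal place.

Calculated osmolality = 2·Na + glucose/18 + BUN/2.8 + ethanol/3.7
= 2·140 + 117/18 + 7/2.8 + 94/3.7
= 280 + 6.50 + 2.50 + 25.41
= 314.41 mOsm/kg ≈ 314.4 mOsm/kg
Osmolar gap = measured − calculated = 315 − 314.4 = 0.6 mOsm/kg

0.6 mOsm/kg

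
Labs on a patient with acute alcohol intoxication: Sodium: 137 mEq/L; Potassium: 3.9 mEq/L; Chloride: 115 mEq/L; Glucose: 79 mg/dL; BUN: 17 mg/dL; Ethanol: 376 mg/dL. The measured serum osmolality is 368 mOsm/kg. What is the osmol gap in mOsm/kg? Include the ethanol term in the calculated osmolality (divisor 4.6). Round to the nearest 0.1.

Calculated osmolality = 2·Na + glucose/18 + BUN/2.8 + ethanol/4.6
= 2·137 + 79/18 + 17/2.8 + 376/4.6
= 274 + 4.39 + 6.07 + 81.74
= 366.2 mOsm/kg ≈ 366.2 mOsm/kg
Osmolar gap = measured − calculated = 368 − 366.2 = 1.8 mOsm/kg

1.8 mOsm/kg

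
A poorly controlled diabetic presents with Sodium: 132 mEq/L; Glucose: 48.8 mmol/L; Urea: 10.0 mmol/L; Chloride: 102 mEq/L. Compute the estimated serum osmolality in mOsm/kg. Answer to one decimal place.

Calculated osmolality = 2·Na + glucose + urea
= 2·132 + 48.8 + 10
= 264 + 48.80 + 10
= 322.8 mOsm/kg

322.8 mOsm/kg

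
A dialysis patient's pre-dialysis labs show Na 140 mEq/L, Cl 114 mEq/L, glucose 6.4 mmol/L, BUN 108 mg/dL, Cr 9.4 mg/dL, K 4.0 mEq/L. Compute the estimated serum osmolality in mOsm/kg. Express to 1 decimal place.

Calculated osmolality = 2·Na + glucose + BUN/2.8
= 2·140 + 6.4 + 108/2.8
= 280 + 6.40 + 38.57
= 324.97 mOsm/kg

325.0 mOsm/kg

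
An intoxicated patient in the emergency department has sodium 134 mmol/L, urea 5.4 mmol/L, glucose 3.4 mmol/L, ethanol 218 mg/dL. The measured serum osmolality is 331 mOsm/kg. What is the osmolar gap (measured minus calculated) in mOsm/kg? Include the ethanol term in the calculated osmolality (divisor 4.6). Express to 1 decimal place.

6.8 mOsm/kg

Calculated osmolality = 2·Na + glucose + urea + ethanol/4.6
= 2·134 + 3.4 + 5.4 + 218/4.6
= 268 + 3.40 + 5.40 + 47.39
= 324.19 mOsm/kg ≈ 324.2 mOsm/kg
Osmolar gap = measured − calculated = 331 − 324.2 = 6.8 mOsm/kg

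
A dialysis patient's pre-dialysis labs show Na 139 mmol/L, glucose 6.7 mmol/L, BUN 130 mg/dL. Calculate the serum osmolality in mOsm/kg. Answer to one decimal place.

Calculated osmolality = 2·Na + glucose + BUN/2.8
= 2·139 + 6.7 + 130/2.8
= 278 + 6.70 + 46.43
= 331.13 mOsm/kg

331.1 mOsm/kg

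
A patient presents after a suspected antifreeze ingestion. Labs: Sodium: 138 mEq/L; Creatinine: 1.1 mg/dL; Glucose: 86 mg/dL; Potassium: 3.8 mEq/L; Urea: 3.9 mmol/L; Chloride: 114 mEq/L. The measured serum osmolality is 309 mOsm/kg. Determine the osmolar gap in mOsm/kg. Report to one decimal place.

Calculated osmolality = 2·Na + glucose/18 + urea
= 2·138 + 86/18 + 3.9
= 276 + 4.78 + 3.90
= 284.68 mOsm/kg ≈ 284.7 mOsm/kg
Osmolar gap = measured − calculated = 309 − 284.7 = 24.3 mOsm/kg

24.3 mOsm/kg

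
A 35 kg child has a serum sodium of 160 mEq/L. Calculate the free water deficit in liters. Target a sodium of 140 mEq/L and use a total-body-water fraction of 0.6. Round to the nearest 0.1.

3.0 L

TBW = 0.6 · 35 = 21 L
Free water deficit = TBW · (Na/140 − 1)
= 21 · (160/140 − 1)
= 21 · 0.1429
= 3 L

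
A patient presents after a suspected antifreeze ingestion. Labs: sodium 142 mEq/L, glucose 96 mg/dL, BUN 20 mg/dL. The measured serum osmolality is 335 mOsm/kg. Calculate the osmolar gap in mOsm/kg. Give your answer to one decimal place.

Calculated osmolality = 2·Na + glucose/18 + BUN/2.8
= 2·142 + 96/18 + 20/2.8
= 284 + 5.33 + 7.14
= 296.47 mOsm/kg ≈ 296.5 mOsm/kg
Osmolar gap = measured − calculated = 335 − 296.5 = 38.5 mOsm/kg

38.5 mOsm/kg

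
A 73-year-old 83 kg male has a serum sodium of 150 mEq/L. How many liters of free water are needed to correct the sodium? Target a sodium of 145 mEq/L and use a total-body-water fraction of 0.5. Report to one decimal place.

TBW = 0.5 · 83 = 41.5 L
Free water deficit = TBW · (Na/145 − 1)
= 41.5 · (150/145 − 1)
= 41.5 · 0.0345
= 1.43 L

1.4 L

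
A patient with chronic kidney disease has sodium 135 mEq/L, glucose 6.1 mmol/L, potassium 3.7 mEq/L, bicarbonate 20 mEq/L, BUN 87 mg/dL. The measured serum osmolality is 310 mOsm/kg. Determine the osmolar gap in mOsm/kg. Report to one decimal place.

2.8 mOsm/kg

Calculated osmolality = 2·Na + glucose + BUN/2.8
= 2·135 + 6.1 + 87/2.8
= 270 + 6.10 + 31.07
= 307.17 mOsm/kg ≈ 307.2 mOsm/kg
Osmolar gap = measured − calculated = 310 − 307.2 = 2.8 mOsm/kg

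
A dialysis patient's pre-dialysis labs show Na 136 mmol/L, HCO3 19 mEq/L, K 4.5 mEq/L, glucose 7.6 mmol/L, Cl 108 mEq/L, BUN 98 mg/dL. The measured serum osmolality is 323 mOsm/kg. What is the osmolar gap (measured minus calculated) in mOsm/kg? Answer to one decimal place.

Calculated osmolality = 2·Na + glucose + BUN/2.8
= 2·136 + 7.6 + 98/2.8
= 272 + 7.60 + 35
= 314.6 mOsm/kg ≈ 314.6 mOsm/kg
Osmolar gap = measured − calculated = 323 − 314.6 = 8.4 mOsm/kg

8.4 mOsm/kg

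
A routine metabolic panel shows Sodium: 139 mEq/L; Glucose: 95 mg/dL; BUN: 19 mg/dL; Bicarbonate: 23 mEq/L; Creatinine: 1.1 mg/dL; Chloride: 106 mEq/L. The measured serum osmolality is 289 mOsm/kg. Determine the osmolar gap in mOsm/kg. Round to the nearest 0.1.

Calculated osmolality = 2·Na + glucose/18 + BUN/2.8
= 2·139 + 95/18 + 19/2.8
= 278 + 5.28 + 6.79
= 290.07 mOsm/kg ≈ 290.1 mOsm/kg
Osmolar gap = measured − calculated = 289 − 290.1 = -1.1 mOsm/kg

-1.1 mOsm/kg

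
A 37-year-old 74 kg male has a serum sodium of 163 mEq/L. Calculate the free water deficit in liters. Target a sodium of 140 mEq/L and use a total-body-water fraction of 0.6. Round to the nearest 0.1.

TBW = 0.6 · 74 = 44.4 L
Free water deficit = TBW · (Na/140 − 1)
= 44.4 · (163/140 − 1)
= 44.4 · 0.1643
= 7.29 L

7.3 L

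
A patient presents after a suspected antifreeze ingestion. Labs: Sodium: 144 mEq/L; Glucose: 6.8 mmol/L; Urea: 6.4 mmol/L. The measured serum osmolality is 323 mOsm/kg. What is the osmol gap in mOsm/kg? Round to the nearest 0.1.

Calculated osmolality = 2·Na + glucose + urea
= 2·144 + 6.8 + 6.4
= 288 + 6.80 + 6.40
= 301.2 mOsm/kg ≈ 301.2 mOsm/kg
Osmolar gap = measured − calculated = 323 − 301.2 = 21.8 mOsm/kg

21.8 mOsm/kg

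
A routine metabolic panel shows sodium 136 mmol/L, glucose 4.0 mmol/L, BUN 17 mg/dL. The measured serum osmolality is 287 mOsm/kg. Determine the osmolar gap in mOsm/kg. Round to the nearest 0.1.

Calculated osmolality = 2·Na + glucose + BUN/2.8
= 2·136 + 4 + 17/2.8
= 272 + 4 + 6.07
= 282.07 mOsm/kg ≈ 282.1 mOsm/kg
Osmolar gap = measured − calculated = 287 − 282.1 = 4.9 mOsm/kg

4.9 mOsm/kg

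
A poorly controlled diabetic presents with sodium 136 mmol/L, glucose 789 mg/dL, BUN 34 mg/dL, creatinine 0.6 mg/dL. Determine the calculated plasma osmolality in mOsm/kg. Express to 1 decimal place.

328.0 mOsm/kg

Calculated osmolality = 2·Na + glucose/18 + BUN/2.8
= 2·136 + 789/18 + 34/2.8
= 272 + 43.83 + 12.14
= 327.97 mOsm/kg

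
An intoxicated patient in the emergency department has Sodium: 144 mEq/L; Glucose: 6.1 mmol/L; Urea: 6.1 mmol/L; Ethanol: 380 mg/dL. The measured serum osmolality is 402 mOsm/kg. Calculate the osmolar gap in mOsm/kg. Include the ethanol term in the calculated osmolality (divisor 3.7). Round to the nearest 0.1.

-0.9 mOsm/kg

Calculated osmolality = 2·Na + glucose + urea + ethanol/3.7
= 2·144 + 6.1 + 6.1 + 380/3.7
= 288 + 6.10 + 6.10 + 102.70
= 402.9 mOsm/kg ≈ 402.9 mOsm/kg
Osmolar gap = measured − calculated = 402 − 402.9 = -0.9 mOsm/kg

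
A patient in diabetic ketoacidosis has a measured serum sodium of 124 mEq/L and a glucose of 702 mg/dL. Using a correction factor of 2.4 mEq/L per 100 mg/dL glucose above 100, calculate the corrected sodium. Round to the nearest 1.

138 mEq/L

Corrected Na = measured Na + 2.4 · (glucose − 100)/100
= 124 + 2.4 · (702 − 100)/100
= 124 + 14.4
= 138.4 mEq/L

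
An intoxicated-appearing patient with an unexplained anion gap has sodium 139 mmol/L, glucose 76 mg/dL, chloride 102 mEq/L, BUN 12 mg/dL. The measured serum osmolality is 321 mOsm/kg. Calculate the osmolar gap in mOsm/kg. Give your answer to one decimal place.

Calculated osmolality = 2·Na + glucose/18 + BUN/2.8
= 2·139 + 76/18 + 12/2.8
= 278 + 4.22 + 4.29
= 286.51 mOsm/kg ≈ 286.5 mOsm/kg
Osmolar gap = measured − calculated = 321 − 286.5 = 34.5 mOsm/kg

34.5 mOsm/kg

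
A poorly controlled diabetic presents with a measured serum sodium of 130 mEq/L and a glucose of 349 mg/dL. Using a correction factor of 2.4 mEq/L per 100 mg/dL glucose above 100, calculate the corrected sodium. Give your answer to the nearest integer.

136 mEq/L

Corrected Na = measured Na + 2.4 · (glucose − 100)/100
= 130 + 2.4 · (349 − 100)/100
= 130 + 6
= 136 mEq/L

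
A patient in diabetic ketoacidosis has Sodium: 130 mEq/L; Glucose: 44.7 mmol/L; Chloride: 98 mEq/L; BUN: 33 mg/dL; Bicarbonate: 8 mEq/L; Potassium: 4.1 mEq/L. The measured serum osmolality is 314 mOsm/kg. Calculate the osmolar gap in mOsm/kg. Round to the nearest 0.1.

Calculated osmolality = 2·Na + glucose + BUN/2.8
= 2·130 + 44.7 + 33/2.8
= 260 + 44.70 + 11.79
= 316.49 mOsm/kg ≈ 316.5 mOsm/kg
Osmolar gap = measured − calculated = 314 − 316.5 = -2.5 mOsm/kg

-2.5 mOsm/kg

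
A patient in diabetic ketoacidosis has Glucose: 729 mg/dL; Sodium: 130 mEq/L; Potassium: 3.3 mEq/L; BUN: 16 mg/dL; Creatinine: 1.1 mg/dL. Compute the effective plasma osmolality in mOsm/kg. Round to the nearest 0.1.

300.5 mOsm/kg

Effective osmolality excludes urea (freely permeant across cell membranes):
2·Na + glucose/18
= 2·130 + 729/18
= 260 + 40.5
= 300.5 mOsm/kg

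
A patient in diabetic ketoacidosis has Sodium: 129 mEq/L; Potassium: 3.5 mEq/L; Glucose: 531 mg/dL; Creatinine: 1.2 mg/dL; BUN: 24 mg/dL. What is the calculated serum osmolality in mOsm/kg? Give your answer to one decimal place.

296.1 mOsm/kg

Calculated osmolality = 2·Na + glucose/18 + BUN/2.8
= 2·129 + 531/18 + 24/2.8
= 258 + 29.50 + 8.57
= 296.07 mOsm/kg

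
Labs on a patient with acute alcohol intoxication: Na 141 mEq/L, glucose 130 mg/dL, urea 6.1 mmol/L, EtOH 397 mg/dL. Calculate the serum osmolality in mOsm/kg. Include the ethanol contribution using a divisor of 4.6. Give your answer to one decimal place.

Calculated osmolality = 2·Na + glucose/18 + urea + ethanol/4.6
= 2·141 + 130/18 + 6.1 + 397/4.6
= 282 + 7.22 + 6.10 + 86.30
= 381.62 mOsm/kg

381.6 mOsm/kg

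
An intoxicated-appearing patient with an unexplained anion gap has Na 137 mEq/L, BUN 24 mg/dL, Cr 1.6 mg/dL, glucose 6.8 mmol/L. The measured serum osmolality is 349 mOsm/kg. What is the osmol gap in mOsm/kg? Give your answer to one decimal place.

59.6 mOsm/kg

Calculated osmolality = 2·Na + glucose + BUN/2.8
= 2·137 + 6.8 + 24/2.8
= 274 + 6.80 + 8.57
= 289.37 mOsm/kg ≈ 289.4 mOsm/kg
Osmolar gap = measured − calculated = 349 − 289.4 = 59.6 mOsm/kg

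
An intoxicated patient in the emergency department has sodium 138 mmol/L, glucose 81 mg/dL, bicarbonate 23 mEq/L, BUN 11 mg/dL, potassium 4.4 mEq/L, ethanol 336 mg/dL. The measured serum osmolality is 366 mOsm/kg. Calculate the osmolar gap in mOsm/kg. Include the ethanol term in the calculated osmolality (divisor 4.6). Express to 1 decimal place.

Calculated osmolality = 2·Na + glucose/18 + BUN/2.8 + ethanol/4.6
= 2·138 + 81/18 + 11/2.8 + 336/4.6
= 276 + 4.50 + 3.93 + 73.04
= 357.47 mOsm/kg ≈ 357.5 mOsm/kg
Osmolar gap = measured − calculated = 366 − 357.5 = 8.5 mOsm/kg

8.5 mOsm/kg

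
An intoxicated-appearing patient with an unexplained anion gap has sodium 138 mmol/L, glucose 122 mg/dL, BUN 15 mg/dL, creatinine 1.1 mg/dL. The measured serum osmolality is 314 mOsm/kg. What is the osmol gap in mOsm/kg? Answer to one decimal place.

Calculated osmolality = 2·Na + glucose/18 + BUN/2.8
= 2·138 + 122/18 + 15/2.8
= 276 + 6.78 + 5.36
= 288.14 mOsm/kg ≈ 288.1 mOsm/kg
Osmolar gap = measured − calculated = 314 − 288.1 = 25.9 mOsm/kg

25.9 mOsm/kg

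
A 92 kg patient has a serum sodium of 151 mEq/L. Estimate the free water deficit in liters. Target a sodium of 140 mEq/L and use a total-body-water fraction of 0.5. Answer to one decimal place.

3.6 L

TBW = 0.5 · 92 = 46 L
Free water deficit = TBW · (Na/140 − 1)
= 46 · (151/140 − 1)
= 46 · 0.0786
= 3.62 L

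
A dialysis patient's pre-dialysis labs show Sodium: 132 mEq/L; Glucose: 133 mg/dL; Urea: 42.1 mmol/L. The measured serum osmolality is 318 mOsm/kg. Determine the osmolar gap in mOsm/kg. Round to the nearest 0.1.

4.5 mOsm/kg

Calculated osmolality = 2·Na + glucose/18 + urea
= 2·132 + 133/18 + 42.1
= 264 + 7.39 + 42.10
= 313.49 mOsm/kg ≈ 313.5 mOsm/kg
Osmolar gap = measured − calculated = 318 − 313.5 = 4.5 mOsm/kg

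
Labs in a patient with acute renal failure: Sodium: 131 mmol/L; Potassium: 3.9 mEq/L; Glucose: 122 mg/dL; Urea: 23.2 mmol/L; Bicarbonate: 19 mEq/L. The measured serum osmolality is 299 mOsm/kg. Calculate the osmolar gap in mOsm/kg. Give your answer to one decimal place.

7.0 mOsm/kg

Calculated osmolality = 2·Na + glucose/18 + urea
= 2·131 + 122/18 + 23.2
= 262 + 6.78 + 23.20
= 291.98 mOsm/kg ≈ 292.0 mOsm/kg
Osmolar gap = measured − calculated = 299 − 292.0 = 7.0 mOsm/kg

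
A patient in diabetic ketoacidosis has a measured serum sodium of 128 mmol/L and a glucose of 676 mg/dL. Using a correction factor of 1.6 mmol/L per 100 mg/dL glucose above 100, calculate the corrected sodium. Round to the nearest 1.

137 mmol/L

Corrected Na = measured Na + 1.6 · (glucose − 100)/100
= 128 + 1.6 · (676 − 100)/100
= 128 + 9.2
= 137.2 mmol/L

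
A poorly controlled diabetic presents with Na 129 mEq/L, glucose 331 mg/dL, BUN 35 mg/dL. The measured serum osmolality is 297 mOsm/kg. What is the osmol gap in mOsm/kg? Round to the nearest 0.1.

Calculated osmolality = 2·Na + glucose/18 + BUN/2.8
= 2·129 + 331/18 + 35/2.8
= 258 + 18.39 + 12.50
= 288.89 mOsm/kg ≈ 288.9 mOsm/kg
Osmolar gap = measured − calculated = 297 − 288.9 = 8.1 mOsm/kg

8.1 mOsm/kg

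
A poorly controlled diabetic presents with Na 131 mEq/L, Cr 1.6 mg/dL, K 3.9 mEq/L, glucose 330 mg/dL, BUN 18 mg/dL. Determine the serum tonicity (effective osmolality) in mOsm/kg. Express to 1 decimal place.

Effective osmolality excludes urea (freely permeant across cell membranes):
2·Na + glucose/18
= 2·131 + 330/18
= 262 + 18.33
= 280.33 mOsm/kg

280.3 mOsm/kg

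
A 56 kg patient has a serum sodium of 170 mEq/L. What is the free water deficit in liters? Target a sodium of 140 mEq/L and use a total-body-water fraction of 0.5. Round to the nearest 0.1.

TBW = 0.5 · 56 = 28 L
Free water deficit = TBW · (Na/140 − 1)
= 28 · (170/140 − 1)
= 28 · 0.2143
= 6 L

6.0 L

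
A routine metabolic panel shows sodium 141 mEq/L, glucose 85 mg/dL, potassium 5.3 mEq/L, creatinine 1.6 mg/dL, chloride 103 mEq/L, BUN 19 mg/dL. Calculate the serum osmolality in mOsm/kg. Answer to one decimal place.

Calculated osmolality = 2·Na + glucose/18 + BUN/2.8
= 2·141 + 85/18 + 19/2.8
= 282 + 4.72 + 6.79
= 293.51 mOsm/kg

293.5 mOsm/kg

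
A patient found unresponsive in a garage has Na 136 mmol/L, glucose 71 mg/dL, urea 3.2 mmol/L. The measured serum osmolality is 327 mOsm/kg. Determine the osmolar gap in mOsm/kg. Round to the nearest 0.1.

Calculated osmolality = 2·Na + glucose/18 + urea
= 2·136 + 71/18 + 3.2
= 272 + 3.94 + 3.20
= 279.14 mOsm/kg ≈ 279.1 mOsm/kg
Osmolar gap = measured − calculated = 327 − 279.1 = 47.9 mOsm/kg

47.9 mOsm/kg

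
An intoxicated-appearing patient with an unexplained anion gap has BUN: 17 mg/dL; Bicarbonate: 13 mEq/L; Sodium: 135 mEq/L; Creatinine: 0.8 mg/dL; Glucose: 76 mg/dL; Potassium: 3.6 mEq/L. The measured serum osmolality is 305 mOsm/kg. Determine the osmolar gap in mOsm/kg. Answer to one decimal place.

24.7 mOsm/kg

Calculated osmolality = 2·Na + glucose/18 + BUN/2.8
= 2·135 + 76/18 + 17/2.8
= 270 + 4.22 + 6.07
= 280.29 mOsm/kg ≈ 280.3 mOsm/kg
Osmolar gap = measured − calculated = 305 − 280.3 = 24.7 mOsm/kg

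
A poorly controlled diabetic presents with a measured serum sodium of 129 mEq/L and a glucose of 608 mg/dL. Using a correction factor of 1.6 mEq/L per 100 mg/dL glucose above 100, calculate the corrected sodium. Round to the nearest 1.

Corrected Na = measured Na + 1.6 · (glucose − 100)/100
= 129 + 1.6 · (608 − 100)/100
= 129 + 8.1
= 137.1 mEq/L

137 mEq/L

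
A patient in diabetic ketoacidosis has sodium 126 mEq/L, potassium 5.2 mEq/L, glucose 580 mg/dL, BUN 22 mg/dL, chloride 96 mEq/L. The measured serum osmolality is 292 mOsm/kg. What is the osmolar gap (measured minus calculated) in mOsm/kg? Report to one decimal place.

Calculated osmolality = 2·Na + glucose/18 + BUN/2.8
= 2·126 + 580/18 + 22/2.8
= 252 + 32.22 + 7.86
= 292.08 mOsm/kg ≈ 292.1 mOsm/kg
Osmolar gap = measured − calculated = 292 − 292.1 = -0.1 mOsm/kg

-0.1 mOsm/kg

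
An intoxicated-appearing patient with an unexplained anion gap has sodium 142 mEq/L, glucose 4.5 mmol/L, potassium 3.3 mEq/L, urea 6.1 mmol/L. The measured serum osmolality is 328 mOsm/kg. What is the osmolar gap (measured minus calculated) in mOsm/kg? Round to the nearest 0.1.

33.4 mOsm/kg

Calculated osmolality = 2·Na + glucose + urea
= 2·142 + 4.5 + 6.1
= 284 + 4.50 + 6.10
= 294.6 mOsm/kg ≈ 294.6 mOsm/kg
Osmolar gap = measured − calculated = 328 − 294.6 = 33.4 mOsm/kg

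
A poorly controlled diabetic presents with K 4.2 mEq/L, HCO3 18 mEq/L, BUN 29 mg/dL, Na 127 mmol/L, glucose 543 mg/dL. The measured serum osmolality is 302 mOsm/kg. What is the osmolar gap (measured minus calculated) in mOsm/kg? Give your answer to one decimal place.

Calculated osmolality = 2·Na + glucose/18 + BUN/2.8
= 2·127 + 543/18 + 29/2.8
= 254 + 30.17 + 10.36
= 294.53 mOsm/kg ≈ 294.5 mOsm/kg
Osmolar gap = measured − calculated = 302 − 294.5 = 7.5 mOsm/kg

7.5 mOsm/kg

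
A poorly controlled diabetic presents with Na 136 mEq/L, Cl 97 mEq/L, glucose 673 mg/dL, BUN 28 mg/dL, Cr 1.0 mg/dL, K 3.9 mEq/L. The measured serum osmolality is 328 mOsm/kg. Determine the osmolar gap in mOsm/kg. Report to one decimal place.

Calculated osmolality = 2·Na + glucose/18 + BUN/2.8
= 2·136 + 673/18 + 28/2.8
= 272 + 37.39 + 10
= 319.39 mOsm/kg ≈ 319.4 mOsm/kg
Osmolar gap = measured − calculated = 328 − 319.4 = 8.6 mOsm/kg

8.6 mOsm/kg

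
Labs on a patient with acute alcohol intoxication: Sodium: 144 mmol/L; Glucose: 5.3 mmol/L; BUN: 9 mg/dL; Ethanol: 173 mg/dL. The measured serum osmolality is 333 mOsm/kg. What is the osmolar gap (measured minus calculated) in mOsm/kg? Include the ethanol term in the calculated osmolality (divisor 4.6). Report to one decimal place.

-1.1 mOsm/kg

Calculated osmolality = 2·Na + glucose + BUN/2.8 + ethanol/4.6
= 2·144 + 5.3 + 9/2.8 + 173/4.6
= 288 + 5.30 + 3.21 + 37.61
= 334.12 mOsm/kg ≈ 334.1 mOsm/kg
Osmolar gap = measured − calculated = 333 − 334.1 = -1.1 mOsm/kg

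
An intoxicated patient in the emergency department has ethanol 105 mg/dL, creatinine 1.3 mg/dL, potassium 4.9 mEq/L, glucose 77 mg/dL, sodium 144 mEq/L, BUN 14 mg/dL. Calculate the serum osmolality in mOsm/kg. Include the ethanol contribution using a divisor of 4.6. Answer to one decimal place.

Calculated osmolality = 2·Na + glucose/18 + BUN/2.8 + ethanol/4.6
= 2·144 + 77/18 + 14/2.8 + 105/4.6
= 288 + 4.28 + 5 + 22.83
= 320.11 mOsm/kg

320.1 mOsm/kg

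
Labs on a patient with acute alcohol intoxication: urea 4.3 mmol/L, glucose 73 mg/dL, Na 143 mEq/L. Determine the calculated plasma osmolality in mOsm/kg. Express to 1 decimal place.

Calculated osmolality = 2·Na + glucose/18 + urea
= 2·143 + 73/18 + 4.3
= 286 + 4.06 + 4.30
= 294.36 mOsm/kg

294.4 mOsm/kg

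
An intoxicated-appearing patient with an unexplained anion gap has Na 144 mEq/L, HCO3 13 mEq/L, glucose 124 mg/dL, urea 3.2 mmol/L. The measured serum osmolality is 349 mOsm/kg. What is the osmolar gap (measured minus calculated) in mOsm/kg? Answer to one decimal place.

Calculated osmolality = 2·Na + glucose/18 + urea
= 2·144 + 124/18 + 3.2
= 288 + 6.89 + 3.20
= 298.09 mOsm/kg ≈ 298.1 mOsm/kg
Osmolar gap = measured − calculated = 349 − 298.1 = 50.9 mOsm/kg

50.9 mOsm/kg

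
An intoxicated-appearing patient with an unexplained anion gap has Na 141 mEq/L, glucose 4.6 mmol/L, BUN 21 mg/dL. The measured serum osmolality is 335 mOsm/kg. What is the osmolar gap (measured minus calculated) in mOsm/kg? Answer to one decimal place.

40.9 mOsm/kg

Calculated osmolality = 2·Na + glucose + BUN/2.8
= 2·141 + 4.6 + 21/2.8
= 282 + 4.60 + 7.50
= 294.1 mOsm/kg ≈ 294.1 mOsm/kg
Osmolar gap = measured − calculated = 335 − 294.1 = 40.9 mOsm/kg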